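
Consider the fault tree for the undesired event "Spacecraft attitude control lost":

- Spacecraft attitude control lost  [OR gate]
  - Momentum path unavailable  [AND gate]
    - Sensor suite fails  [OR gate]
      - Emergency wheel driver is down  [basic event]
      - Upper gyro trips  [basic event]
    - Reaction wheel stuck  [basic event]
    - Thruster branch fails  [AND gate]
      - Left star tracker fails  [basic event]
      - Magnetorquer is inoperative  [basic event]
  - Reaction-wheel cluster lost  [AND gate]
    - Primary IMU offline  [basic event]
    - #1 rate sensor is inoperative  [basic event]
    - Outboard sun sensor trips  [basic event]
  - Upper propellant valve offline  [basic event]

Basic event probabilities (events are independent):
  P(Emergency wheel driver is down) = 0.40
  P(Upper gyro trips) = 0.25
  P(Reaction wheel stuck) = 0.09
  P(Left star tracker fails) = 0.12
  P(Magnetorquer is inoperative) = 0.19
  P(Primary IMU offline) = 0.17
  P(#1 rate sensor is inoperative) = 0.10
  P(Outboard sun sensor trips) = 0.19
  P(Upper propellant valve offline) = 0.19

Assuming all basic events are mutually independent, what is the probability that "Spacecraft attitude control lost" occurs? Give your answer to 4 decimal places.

P(Sensor suite fails) [OR] = 1 − (1−0.40) × (1−0.25) = 0.550000
P(Thruster branch fails) [AND] = 0.12 × 0.19 = 0.022800
P(Momentum path unavailable) [AND] = 0.550000 × 0.09 × 0.022800 = 0.001129
P(Reaction-wheel cluster lost) [AND] = 0.17 × 0.10 × 0.19 = 0.003230
P(Spacecraft attitude control lost) [OR] = 1 − (1−0.001129) × (1−0.003230) × (1−0.19) = 0.193528
Rounded to 4 decimal places: P(Spacecraft attitude control lost) ≈ 0.1935.

0.1935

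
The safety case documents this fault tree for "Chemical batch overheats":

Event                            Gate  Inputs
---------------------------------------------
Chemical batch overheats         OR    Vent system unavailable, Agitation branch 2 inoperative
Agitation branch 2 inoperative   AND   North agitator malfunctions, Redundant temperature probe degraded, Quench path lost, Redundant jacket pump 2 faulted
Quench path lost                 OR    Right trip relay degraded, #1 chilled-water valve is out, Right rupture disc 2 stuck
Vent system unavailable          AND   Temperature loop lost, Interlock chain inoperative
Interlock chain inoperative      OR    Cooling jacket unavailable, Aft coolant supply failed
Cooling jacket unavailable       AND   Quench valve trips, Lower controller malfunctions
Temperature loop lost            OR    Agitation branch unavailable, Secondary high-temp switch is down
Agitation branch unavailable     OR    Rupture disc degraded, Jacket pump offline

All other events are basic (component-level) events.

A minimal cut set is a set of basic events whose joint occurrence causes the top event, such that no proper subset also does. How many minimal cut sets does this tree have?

9

Agitation branch unavailable [OR]: union of children's cut sets → 2 cut set(s).
Temperature loop lost [OR]: union of children's cut sets → 3 cut set(s).
Cooling jacket unavailable [AND]: one cut set from each child combined → 1 × 1 = 1 cut set(s).
Interlock chain inoperative [OR]: union of children's cut sets → 2 cut set(s).
Vent system unavailable [AND]: one cut set from each child combined → 3 × 2 = 6 cut set(s).
Quench path lost [OR]: union of children's cut sets → 3 cut set(s).
Agitation branch 2 inoperative [AND]: one cut set from each child combined → 1 × 1 × 3 × 1 = 3 cut set(s).
Chemical batch overheats [OR]: union of children's cut sets → 9 cut set(s).
Minimal cut sets: {Lower controller malfunctions, Quench valve trips, Rupture disc degraded}; {Aft coolant supply failed, Rupture disc degraded}; {Jacket pump offline, Lower controller malfunctions, Quench valve trips}; {Aft coolant supply failed, Jacket pump offline}; {Lower controller malfunctions, Quench valve trips, Secondary high-temp switch is down}; {Aft coolant supply failed, Secondary high-temp switch is down}; {North agitator malfunctions, Redundant jacket pump 2 faulted, Redundant temperature probe degraded, Right trip relay degraded}; {#1 chilled-water valve is out, North agitator malfunctions, Redundant jacket pump 2 faulted, Redundant temperature probe degraded}; {North agitator malfunctions, Redundant jacket pump 2 faulted, Redundant temperature probe degraded, Right rupture disc 2 stuck}.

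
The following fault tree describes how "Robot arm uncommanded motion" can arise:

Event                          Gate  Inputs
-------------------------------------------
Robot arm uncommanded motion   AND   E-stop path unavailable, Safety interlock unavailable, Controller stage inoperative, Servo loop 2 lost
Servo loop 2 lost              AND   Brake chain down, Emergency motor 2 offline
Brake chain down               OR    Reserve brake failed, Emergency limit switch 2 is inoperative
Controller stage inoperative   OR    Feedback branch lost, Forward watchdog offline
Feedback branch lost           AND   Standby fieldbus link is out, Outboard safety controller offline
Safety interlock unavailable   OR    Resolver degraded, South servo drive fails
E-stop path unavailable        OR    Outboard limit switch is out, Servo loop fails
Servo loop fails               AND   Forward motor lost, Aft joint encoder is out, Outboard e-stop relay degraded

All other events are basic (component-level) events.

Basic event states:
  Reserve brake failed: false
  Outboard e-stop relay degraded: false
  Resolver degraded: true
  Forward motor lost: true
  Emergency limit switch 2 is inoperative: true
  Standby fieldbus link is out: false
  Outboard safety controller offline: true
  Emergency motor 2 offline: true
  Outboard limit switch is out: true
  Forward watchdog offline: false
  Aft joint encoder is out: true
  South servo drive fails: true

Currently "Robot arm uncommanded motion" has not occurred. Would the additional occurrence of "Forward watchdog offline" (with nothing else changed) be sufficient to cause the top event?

Yes

Counterfactual: set "Forward watchdog offline" to occurred.
Servo loop fails [AND]: Forward motor lost=occurs, Aft joint encoder is out=occurs, Outboard e-stop relay degraded=not → not all inputs occur → does not occur.
E-stop path unavailable [OR]: Outboard limit switch is out=occurs, Servo loop fails=not → at least one input occurs → occurs.
Safety interlock unavailable [OR]: Resolver degraded=occurs, South servo drive fails=occurs → at least one input occurs → occurs.
Feedback branch lost [AND]: Standby fieldbus link is out=not, Outboard safety controller offline=occurs → not all inputs occur → does not occur.
Controller stage inoperative [OR]: Feedback branch lost=not, Forward watchdog offline=occurs → at least one input occurs → occurs.
Brake chain down [OR]: Reserve brake failed=not, Emergency limit switch 2 is inoperative=occurs → at least one input occurs → occurs.
Servo loop 2 lost [AND]: Brake chain down=occurs, Emergency motor 2 offline=occurs → all inputs occur → occurs.
Robot arm uncommanded motion [AND]: E-stop path unavailable=occurs, Safety interlock unavailable=occurs, Controller stage inoperative=occurs, Servo loop 2 lost=occurs → all inputs occur → occurs.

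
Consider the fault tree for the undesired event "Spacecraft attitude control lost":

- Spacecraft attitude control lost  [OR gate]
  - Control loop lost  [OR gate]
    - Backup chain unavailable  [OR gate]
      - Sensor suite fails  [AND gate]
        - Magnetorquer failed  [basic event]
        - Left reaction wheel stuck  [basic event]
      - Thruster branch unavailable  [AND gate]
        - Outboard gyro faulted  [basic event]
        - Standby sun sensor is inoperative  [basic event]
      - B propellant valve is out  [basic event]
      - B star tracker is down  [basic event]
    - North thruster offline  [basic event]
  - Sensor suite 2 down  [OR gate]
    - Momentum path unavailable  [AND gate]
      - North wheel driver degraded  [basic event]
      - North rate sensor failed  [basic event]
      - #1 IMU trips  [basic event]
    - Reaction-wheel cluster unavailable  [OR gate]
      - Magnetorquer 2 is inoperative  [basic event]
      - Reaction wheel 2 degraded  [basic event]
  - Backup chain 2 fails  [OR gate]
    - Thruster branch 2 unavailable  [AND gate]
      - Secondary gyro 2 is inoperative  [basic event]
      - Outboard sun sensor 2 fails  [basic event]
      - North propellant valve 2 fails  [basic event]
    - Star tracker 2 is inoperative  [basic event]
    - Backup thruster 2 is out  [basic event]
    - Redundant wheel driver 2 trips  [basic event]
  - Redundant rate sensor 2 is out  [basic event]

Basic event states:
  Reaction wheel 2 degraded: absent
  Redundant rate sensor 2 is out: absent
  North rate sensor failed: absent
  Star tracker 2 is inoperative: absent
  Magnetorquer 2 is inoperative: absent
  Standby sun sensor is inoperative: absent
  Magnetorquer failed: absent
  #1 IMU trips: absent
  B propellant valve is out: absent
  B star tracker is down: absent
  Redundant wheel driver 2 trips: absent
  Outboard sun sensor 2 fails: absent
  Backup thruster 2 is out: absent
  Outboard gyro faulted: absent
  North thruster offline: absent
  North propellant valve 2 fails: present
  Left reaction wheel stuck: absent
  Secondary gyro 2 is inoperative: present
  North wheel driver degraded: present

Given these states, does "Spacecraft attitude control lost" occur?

No

Sensor suite fails [AND]: Magnetorquer failed=not, Left reaction wheel stuck=not → not all inputs occur → does not occur.
Thruster branch unavailable [AND]: Outboard gyro faulted=not, Standby sun sensor is inoperative=not → not all inputs occur → does not occur.
Backup chain unavailable [OR]: Sensor suite fails=not, Thruster branch unavailable=not, B propellant valve is out=not, B star tracker is down=not → no input occurs → does not occur.
Control loop lost [OR]: Backup chain unavailable=not, North thruster offline=not → no input occurs → does not occur.
Momentum path unavailable [AND]: North wheel driver degraded=occurs, North rate sensor failed=not, #1 IMU trips=not → not all inputs occur → does not occur.
Reaction-wheel cluster unavailable [OR]: Magnetorquer 2 is inoperative=not, Reaction wheel 2 degraded=not → no input occurs → does not occur.
Sensor suite 2 down [OR]: Momentum path unavailable=not, Reaction-wheel cluster unavailable=not → no input occurs → does not occur.
Thruster branch 2 unavailable [AND]: Secondary gyro 2 is inoperative=occurs, Outboard sun sensor 2 fails=not, North propellant valve 2 fails=occurs → not all inputs occur → does not occur.
Backup chain 2 fails [OR]: Thruster branch 2 unavailable=not, Star tracker 2 is inoperative=not, Backup thruster 2 is out=not, Redundant wheel driver 2 trips=not → no input occurs → does not occur.
Spacecraft attitude control lost [OR]: Control loop lost=not, Sensor suite 2 down=not, Backup chain 2 fails=not, Redundant rate sensor 2 is out=not → no input occurs → does not occur.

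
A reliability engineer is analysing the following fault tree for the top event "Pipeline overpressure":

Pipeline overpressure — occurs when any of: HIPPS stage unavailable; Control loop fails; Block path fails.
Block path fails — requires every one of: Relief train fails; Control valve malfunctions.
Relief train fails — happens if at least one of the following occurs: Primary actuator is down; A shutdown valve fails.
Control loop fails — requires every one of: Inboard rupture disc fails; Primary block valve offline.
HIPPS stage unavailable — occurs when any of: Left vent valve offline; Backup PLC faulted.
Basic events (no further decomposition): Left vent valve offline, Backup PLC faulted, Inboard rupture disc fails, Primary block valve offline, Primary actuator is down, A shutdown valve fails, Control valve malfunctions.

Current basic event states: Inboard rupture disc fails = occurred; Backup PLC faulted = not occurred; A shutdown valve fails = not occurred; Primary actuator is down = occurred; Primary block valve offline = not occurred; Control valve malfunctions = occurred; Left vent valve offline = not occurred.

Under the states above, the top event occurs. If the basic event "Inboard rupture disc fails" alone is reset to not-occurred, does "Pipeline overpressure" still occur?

Yes

Counterfactual: set "Inboard rupture disc fails" to not occurred.
HIPPS stage unavailable [OR]: Left vent valve offline=not, Backup PLC faulted=not → no input occurs → does not occur.
Control loop fails [AND]: Inboard rupture disc fails=not, Primary block valve offline=not → not all inputs occur → does not occur.
Relief train fails [OR]: Primary actuator is down=occurs, A shutdown valve fails=not → at least one input occurs → occurs.
Block path fails [AND]: Relief train fails=occurs, Control valve malfunctions=occurs → all inputs occur → occurs.
Pipeline overpressure [OR]: HIPPS stage unavailable=not, Control loop fails=not, Block path fails=occurs → at least one input occurs → occurs.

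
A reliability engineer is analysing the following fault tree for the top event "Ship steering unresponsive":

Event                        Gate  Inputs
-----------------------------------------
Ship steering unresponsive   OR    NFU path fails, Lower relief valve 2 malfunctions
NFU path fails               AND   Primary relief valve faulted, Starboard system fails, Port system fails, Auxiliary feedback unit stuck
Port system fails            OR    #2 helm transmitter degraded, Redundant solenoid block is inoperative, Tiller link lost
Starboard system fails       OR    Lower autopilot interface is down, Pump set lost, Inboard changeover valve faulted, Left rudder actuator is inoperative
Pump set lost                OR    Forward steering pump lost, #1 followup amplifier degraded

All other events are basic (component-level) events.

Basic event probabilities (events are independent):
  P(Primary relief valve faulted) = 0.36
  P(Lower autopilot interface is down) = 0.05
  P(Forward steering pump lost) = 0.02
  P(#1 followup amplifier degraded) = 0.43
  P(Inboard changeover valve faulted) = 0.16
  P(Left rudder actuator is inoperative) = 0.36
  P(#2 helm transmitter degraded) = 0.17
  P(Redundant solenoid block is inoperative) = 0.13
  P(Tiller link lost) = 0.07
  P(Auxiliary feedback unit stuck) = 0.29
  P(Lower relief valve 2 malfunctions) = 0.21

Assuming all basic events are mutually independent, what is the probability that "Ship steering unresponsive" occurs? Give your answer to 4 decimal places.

P(Pump set lost) [OR] = 1 − (1−0.02) × (1−0.43) = 0.441400
P(Starboard system fails) [OR] = 1 − (1−0.05) × (1−0.441400) × (1−0.16) × (1−0.36) = 0.714712
P(Port system fails) [OR] = 1 − (1−0.17) × (1−0.13) × (1−0.07) = 0.328447
P(NFU path fails) [AND] = 0.36 × 0.714712 × 0.328447 × 0.29 = 0.024507
P(Ship steering unresponsive) [OR] = 1 − (1−0.024507) × (1−0.21) = 0.229361
Rounded to 4 decimal places: P(Ship steering unresponsive) ≈ 0.2294.

0.2294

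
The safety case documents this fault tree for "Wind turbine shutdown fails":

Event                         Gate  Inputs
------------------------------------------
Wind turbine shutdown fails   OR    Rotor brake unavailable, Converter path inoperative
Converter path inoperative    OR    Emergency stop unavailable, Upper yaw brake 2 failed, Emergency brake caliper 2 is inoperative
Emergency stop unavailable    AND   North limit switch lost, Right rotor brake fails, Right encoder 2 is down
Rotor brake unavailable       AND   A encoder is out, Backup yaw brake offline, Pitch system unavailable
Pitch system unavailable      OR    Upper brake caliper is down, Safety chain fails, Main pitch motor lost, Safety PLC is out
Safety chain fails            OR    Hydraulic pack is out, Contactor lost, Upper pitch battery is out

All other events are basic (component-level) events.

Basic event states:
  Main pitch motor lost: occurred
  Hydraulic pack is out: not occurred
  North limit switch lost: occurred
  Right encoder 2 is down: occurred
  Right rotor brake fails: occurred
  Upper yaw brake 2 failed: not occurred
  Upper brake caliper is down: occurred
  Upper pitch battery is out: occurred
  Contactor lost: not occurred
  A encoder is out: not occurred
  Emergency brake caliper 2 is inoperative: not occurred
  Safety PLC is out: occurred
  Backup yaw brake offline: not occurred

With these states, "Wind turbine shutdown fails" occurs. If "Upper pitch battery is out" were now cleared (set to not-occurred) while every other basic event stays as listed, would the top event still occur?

Counterfactual: set "Upper pitch battery is out" to not occurred.
Safety chain fails [OR]: Hydraulic pack is out=not, Contactor lost=not, Upper pitch battery is out=not → no input occurs → does not occur.
Pitch system unavailable [OR]: Upper brake caliper is down=occurs, Safety chain fails=not, Main pitch motor lost=occurs, Safety PLC is out=occurs → at least one input occurs → occurs.
Rotor brake unavailable [AND]: A encoder is out=not, Backup yaw brake offline=not, Pitch system unavailable=occurs → not all inputs occur → does not occur.
Emergency stop unavailable [AND]: North limit switch lost=occurs, Right rotor brake fails=occurs, Right encoder 2 is down=occurs → all inputs occur → occurs.
Converter path inoperative [OR]: Emergency stop unavailable=occurs, Upper yaw brake 2 failed=not, Emergency brake caliper 2 is inoperative=not → at least one input occurs → occurs.
Wind turbine shutdown fails [OR]: Rotor brake unavailable=not, Converter path inoperative=occurs → at least one input occurs → occurs.

Yes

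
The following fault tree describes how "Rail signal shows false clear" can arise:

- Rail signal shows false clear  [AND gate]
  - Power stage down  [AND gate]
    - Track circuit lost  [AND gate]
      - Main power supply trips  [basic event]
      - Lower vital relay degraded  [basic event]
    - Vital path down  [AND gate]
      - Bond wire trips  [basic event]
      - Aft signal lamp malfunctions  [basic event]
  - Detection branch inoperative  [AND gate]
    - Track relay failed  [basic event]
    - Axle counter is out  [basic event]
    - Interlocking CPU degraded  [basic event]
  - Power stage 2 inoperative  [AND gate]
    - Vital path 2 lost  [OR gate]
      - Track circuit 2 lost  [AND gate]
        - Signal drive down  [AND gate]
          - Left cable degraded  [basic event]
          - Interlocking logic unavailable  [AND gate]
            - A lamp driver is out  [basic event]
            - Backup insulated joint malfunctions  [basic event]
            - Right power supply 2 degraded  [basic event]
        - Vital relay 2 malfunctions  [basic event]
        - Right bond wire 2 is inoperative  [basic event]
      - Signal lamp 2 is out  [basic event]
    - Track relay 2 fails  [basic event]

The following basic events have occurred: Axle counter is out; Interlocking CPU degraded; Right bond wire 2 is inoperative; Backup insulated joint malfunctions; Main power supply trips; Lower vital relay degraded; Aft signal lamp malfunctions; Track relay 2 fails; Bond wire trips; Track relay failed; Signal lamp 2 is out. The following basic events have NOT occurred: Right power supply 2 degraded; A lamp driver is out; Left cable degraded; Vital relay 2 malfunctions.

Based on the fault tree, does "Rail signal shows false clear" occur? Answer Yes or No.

Yes

Track circuit lost [AND]: Main power supply trips=occurs, Lower vital relay degraded=occurs → all inputs occur → occurs.
Vital path down [AND]: Bond wire trips=occurs, Aft signal lamp malfunctions=occurs → all inputs occur → occurs.
Power stage down [AND]: Track circuit lost=occurs, Vital path down=occurs → all inputs occur → occurs.
Detection branch inoperative [AND]: Track relay failed=occurs, Axle counter is out=occurs, Interlocking CPU degraded=occurs → all inputs occur → occurs.
Interlocking logic unavailable [AND]: A lamp driver is out=not, Backup insulated joint malfunctions=occurs, Right power supply 2 degraded=not → not all inputs occur → does not occur.
Signal drive down [AND]: Left cable degraded=not, Interlocking logic unavailable=not → not all inputs occur → does not occur.
Track circuit 2 lost [AND]: Signal drive down=not, Vital relay 2 malfunctions=not, Right bond wire 2 is inoperative=occurs → not all inputs occur → does not occur.
Vital path 2 lost [OR]: Track circuit 2 lost=not, Signal lamp 2 is out=occurs → at least one input occurs → occurs.
Power stage 2 inoperative [AND]: Vital path 2 lost=occurs, Track relay 2 fails=occurs → all inputs occur → occurs.
Rail signal shows false clear [AND]: Power stage down=occurs, Detection branch inoperative=occurs, Power stage 2 inoperative=occurs → all inputs occur → occurs.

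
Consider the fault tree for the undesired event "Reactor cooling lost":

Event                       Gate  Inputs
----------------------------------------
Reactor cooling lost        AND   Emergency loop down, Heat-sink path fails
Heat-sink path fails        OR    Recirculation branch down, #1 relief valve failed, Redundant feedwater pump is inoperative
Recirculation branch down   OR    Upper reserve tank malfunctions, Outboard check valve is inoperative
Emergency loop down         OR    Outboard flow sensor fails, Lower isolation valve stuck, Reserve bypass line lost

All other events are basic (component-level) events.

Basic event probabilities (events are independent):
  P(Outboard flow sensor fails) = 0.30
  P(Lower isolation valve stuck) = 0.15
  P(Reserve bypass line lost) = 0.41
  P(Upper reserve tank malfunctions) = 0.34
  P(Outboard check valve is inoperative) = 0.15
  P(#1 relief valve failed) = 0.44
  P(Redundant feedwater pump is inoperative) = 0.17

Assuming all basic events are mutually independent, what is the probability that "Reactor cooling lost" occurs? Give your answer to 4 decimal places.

P(Emergency loop down) [OR] = 1 − (1−0.30) × (1−0.15) × (1−0.41) = 0.648950
P(Recirculation branch down) [OR] = 1 − (1−0.34) × (1−0.15) = 0.439000
P(Heat-sink path fails) [OR] = 1 − (1−0.439000) × (1−0.44) × (1−0.17) = 0.739247
P(Reactor cooling lost) [AND] = 0.648950 × 0.739247 = 0.479734
Rounded to 4 decimal places: P(Reactor cooling lost) ≈ 0.4797.

0.4797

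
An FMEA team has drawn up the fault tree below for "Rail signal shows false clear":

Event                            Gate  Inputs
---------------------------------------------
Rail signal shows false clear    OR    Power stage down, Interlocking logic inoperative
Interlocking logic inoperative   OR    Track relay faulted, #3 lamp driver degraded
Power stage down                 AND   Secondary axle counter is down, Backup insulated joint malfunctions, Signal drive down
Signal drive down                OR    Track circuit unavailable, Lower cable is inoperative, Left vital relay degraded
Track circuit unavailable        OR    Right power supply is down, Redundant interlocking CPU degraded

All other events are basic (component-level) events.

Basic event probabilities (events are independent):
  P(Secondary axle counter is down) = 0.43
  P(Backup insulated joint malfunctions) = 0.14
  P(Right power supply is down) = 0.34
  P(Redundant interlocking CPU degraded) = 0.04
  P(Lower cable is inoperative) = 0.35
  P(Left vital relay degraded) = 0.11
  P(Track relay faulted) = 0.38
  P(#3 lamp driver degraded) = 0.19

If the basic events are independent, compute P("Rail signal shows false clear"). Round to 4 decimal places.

0.5170

P(Track circuit unavailable) [OR] = 1 − (1−0.34) × (1−0.04) = 0.366400
P(Signal drive down) [OR] = 1 − (1−0.366400) × (1−0.35) × (1−0.11) = 0.633462
P(Power stage down) [AND] = 0.43 × 0.14 × 0.633462 = 0.038134
P(Interlocking logic inoperative) [OR] = 1 − (1−0.38) × (1−0.19) = 0.497800
P(Rail signal shows false clear) [OR] = 1 − (1−0.038134) × (1−0.497800) = 0.516951
Rounded to 4 decimal places: P(Rail signal shows false clear) ≈ 0.5170.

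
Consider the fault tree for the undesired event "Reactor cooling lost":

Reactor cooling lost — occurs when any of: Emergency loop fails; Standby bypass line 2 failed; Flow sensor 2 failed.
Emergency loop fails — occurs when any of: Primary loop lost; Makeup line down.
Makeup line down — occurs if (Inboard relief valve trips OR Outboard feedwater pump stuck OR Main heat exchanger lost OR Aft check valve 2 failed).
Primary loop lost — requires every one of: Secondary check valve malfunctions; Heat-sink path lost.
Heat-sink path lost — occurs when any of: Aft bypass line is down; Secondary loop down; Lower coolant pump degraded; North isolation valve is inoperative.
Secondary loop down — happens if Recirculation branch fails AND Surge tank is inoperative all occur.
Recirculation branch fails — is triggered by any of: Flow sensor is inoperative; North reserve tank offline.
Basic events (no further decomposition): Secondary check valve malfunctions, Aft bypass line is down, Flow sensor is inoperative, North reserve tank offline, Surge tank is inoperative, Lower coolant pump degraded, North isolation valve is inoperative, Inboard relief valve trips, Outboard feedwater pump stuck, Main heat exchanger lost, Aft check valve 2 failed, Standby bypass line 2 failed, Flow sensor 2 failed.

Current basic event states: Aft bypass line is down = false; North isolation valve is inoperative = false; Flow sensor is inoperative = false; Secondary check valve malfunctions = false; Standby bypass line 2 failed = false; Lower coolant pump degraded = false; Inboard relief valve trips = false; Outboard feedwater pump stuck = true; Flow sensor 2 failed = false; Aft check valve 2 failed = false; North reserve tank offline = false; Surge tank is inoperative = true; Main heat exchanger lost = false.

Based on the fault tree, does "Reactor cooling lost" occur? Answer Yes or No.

Recirculation branch fails [OR]: Flow sensor is inoperative=not, North reserve tank offline=not → no input occurs → does not occur.
Secondary loop down [AND]: Recirculation branch fails=not, Surge tank is inoperative=occurs → not all inputs occur → does not occur.
Heat-sink path lost [OR]: Aft bypass line is down=not, Secondary loop down=not, Lower coolant pump degraded=not, North isolation valve is inoperative=not → no input occurs → does not occur.
Primary loop lost [AND]: Secondary check valve malfunctions=not, Heat-sink path lost=not → not all inputs occur → does not occur.
Makeup line down [OR]: Inboard relief valve trips=not, Outboard feedwater pump stuck=occurs, Main heat exchanger lost=not, Aft check valve 2 failed=not → at least one input occurs → occurs.
Emergency loop fails [OR]: Primary loop lost=not, Makeup line down=occurs → at least one input occurs → occurs.
Reactor cooling lost [OR]: Emergency loop fails=occurs, Standby bypass line 2 failed=not, Flow sensor 2 failed=not → at least one input occurs → occurs.

Yes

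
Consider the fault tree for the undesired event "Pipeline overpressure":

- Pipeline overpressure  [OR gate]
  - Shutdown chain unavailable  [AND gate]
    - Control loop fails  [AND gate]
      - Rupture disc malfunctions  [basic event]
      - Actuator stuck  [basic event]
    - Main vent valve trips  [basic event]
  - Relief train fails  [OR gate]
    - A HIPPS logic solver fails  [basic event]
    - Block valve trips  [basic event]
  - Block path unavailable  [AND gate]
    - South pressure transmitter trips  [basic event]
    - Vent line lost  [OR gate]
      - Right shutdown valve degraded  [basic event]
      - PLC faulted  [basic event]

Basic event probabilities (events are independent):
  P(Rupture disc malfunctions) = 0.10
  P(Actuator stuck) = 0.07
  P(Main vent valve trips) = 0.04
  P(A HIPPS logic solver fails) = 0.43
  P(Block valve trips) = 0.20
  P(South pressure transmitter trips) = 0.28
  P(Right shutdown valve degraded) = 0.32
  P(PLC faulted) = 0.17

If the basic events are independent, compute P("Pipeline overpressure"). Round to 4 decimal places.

P(Control loop fails) [AND] = 0.10 × 0.07 = 0.007000
P(Shutdown chain unavailable) [AND] = 0.007000 × 0.04 = 0.000280
P(Relief train fails) [OR] = 1 − (1−0.43) × (1−0.20) = 0.544000
P(Vent line lost) [OR] = 1 − (1−0.32) × (1−0.17) = 0.435600
P(Block path unavailable) [AND] = 0.28 × 0.435600 = 0.121968
P(Pipeline overpressure) [OR] = 1 − (1−0.000280) × (1−0.544000) × (1−0.121968) = 0.599730
Rounded to 4 decimal places: P(Pipeline overpressure) ≈ 0.5997.

0.5997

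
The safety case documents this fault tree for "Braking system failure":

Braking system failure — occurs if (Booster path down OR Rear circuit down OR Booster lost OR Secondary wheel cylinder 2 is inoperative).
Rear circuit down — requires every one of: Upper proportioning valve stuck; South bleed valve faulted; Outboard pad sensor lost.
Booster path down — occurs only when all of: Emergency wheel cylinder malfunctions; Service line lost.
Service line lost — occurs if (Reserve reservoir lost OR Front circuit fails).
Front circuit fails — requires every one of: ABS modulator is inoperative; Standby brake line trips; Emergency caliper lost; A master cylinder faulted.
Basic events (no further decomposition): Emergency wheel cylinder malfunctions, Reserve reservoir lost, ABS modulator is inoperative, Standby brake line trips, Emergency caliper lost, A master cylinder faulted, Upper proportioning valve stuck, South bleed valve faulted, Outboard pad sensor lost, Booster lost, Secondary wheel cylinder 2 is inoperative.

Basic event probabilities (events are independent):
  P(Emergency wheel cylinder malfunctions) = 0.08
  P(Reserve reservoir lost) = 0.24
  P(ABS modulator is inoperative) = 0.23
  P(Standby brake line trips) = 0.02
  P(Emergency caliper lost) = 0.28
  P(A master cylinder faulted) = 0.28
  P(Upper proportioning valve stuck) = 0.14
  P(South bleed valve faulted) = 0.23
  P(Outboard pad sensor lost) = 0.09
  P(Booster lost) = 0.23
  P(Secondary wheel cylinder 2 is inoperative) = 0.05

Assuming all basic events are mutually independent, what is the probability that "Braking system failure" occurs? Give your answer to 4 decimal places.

0.2846

P(Front circuit fails) [AND] = 0.23 × 0.02 × 0.28 × 0.28 = 0.000361
P(Service line lost) [OR] = 1 − (1−0.24) × (1−0.000361) = 0.240274
P(Booster path down) [AND] = 0.08 × 0.240274 = 0.019222
P(Rear circuit down) [AND] = 0.14 × 0.23 × 0.09 = 0.002898
P(Braking system failure) [OR] = 1 − (1−0.019222) × (1−0.002898) × (1−0.23) × (1−0.05) = 0.284640
Rounded to 4 decimal places: P(Braking system failure) ≈ 0.2846.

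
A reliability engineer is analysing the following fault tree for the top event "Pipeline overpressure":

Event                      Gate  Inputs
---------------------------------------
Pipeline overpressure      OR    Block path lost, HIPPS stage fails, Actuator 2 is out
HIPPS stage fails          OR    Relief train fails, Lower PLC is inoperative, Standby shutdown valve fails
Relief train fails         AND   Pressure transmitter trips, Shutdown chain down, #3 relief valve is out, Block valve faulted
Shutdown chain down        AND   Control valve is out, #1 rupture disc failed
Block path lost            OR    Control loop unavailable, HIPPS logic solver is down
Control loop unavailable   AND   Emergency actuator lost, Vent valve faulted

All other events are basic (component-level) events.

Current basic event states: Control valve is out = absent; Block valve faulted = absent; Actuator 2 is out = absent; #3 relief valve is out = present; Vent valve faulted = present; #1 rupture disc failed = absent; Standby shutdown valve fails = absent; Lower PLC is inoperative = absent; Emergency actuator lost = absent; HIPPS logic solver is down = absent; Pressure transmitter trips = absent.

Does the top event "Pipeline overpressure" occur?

No

Control loop unavailable [AND]: Emergency actuator lost=not, Vent valve faulted=occurs → not all inputs occur → does not occur.
Block path lost [OR]: Control loop unavailable=not, HIPPS logic solver is down=not → no input occurs → does not occur.
Shutdown chain down [AND]: Control valve is out=not, #1 rupture disc failed=not → not all inputs occur → does not occur.
Relief train fails [AND]: Pressure transmitter trips=not, Shutdown chain down=not, #3 relief valve is out=occurs, Block valve faulted=not → not all inputs occur → does not occur.
HIPPS stage fails [OR]: Relief train fails=not, Lower PLC is inoperative=not, Standby shutdown valve fails=not → no input occurs → does not occur.
Pipeline overpressure [OR]: Block path lost=not, HIPPS stage fails=not, Actuator 2 is out=not → no input occurs → does not occur.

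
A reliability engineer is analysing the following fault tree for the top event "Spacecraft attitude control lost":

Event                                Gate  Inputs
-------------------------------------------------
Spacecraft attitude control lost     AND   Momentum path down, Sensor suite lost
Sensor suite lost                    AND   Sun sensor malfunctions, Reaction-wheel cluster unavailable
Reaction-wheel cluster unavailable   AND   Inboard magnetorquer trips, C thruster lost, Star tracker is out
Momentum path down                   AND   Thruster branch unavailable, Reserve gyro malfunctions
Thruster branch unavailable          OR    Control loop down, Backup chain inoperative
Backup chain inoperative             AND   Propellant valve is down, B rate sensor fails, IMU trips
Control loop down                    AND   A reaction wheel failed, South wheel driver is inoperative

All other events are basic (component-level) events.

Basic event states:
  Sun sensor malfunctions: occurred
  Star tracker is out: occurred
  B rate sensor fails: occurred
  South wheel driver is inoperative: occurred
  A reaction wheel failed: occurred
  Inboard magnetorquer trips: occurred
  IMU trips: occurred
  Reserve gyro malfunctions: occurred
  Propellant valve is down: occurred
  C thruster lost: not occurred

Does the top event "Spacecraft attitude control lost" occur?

Control loop down [AND]: A reaction wheel failed=occurs, South wheel driver is inoperative=occurs → all inputs occur → occurs.
Backup chain inoperative [AND]: Propellant valve is down=occurs, B rate sensor fails=occurs, IMU trips=occurs → all inputs occur → occurs.
Thruster branch unavailable [OR]: Control loop down=occurs, Backup chain inoperative=occurs → at least one input occurs → occurs.
Momentum path down [AND]: Thruster branch unavailable=occurs, Reserve gyro malfunctions=occurs → all inputs occur → occurs.
Reaction-wheel cluster unavailable [AND]: Inboard magnetorquer trips=occurs, C thruster lost=not, Star tracker is out=occurs → not all inputs occur → does not occur.
Sensor suite lost [AND]: Sun sensor malfunctions=occurs, Reaction-wheel cluster unavailable=not → not all inputs occur → does not occur.
Spacecraft attitude control lost [AND]: Momentum path down=occurs, Sensor suite lost=not → not all inputs occur → does not occur.

No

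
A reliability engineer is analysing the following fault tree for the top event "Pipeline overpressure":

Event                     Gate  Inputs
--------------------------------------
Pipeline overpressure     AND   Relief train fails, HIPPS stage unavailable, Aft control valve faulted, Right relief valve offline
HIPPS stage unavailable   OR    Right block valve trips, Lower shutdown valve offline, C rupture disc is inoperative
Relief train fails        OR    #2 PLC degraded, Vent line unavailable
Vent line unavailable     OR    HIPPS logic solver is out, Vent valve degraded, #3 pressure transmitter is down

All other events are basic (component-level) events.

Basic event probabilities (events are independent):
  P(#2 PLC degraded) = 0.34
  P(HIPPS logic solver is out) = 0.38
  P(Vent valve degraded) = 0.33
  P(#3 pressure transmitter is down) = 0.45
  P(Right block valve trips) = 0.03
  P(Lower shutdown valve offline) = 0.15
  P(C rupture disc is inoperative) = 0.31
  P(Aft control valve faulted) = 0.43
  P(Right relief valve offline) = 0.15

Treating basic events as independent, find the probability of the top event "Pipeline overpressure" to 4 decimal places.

0.0236

P(Vent line unavailable) [OR] = 1 − (1−0.38) × (1−0.33) × (1−0.45) = 0.771530
P(Relief train fails) [OR] = 1 − (1−0.34) × (1−0.771530) = 0.849210
P(HIPPS stage unavailable) [OR] = 1 − (1−0.03) × (1−0.15) × (1−0.31) = 0.431095
P(Pipeline overpressure) [AND] = 0.849210 × 0.431095 × 0.43 × 0.15 = 0.023613
Rounded to 4 decimal places: P(Pipeline overpressure) ≈ 0.0236.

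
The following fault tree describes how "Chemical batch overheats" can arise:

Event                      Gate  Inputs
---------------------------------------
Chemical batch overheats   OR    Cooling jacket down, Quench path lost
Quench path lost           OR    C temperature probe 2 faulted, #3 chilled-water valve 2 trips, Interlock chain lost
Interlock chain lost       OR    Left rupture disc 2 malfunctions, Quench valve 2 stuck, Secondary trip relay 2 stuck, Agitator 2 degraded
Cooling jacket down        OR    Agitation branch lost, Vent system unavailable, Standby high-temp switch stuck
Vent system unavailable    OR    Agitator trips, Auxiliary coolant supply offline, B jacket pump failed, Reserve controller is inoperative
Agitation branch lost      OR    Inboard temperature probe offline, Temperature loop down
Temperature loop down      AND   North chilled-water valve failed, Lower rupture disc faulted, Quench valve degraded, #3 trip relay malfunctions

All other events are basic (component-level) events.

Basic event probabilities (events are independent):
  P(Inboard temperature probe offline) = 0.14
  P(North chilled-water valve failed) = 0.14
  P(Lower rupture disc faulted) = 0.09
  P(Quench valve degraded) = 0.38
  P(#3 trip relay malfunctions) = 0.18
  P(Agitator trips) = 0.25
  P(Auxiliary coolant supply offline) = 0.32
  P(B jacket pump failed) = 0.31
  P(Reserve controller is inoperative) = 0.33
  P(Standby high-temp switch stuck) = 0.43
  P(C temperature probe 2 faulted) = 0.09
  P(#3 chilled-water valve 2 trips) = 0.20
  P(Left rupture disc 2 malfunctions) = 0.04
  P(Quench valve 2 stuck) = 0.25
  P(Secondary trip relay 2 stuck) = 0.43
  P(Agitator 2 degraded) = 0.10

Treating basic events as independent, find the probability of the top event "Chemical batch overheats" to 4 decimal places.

0.9689

P(Temperature loop down) [AND] = 0.14 × 0.09 × 0.38 × 0.18 = 0.000862
P(Agitation branch lost) [OR] = 1 − (1−0.14) × (1−0.000862) = 0.140741
P(Vent system unavailable) [OR] = 1 − (1−0.25) × (1−0.32) × (1−0.31) × (1−0.33) = 0.764227
P(Cooling jacket down) [OR] = 1 − (1−0.140741) × (1−0.764227) × (1−0.43) = 0.884524
P(Interlock chain lost) [OR] = 1 − (1−0.04) × (1−0.25) × (1−0.43) × (1−0.10) = 0.630640
P(Quench path lost) [OR] = 1 − (1−0.09) × (1−0.20) × (1−0.630640) = 0.731106
P(Chemical batch overheats) [OR] = 1 − (1−0.884524) × (1−0.731106) = 0.968949
Rounded to 4 decimal places: P(Chemical batch overheats) ≈ 0.9689.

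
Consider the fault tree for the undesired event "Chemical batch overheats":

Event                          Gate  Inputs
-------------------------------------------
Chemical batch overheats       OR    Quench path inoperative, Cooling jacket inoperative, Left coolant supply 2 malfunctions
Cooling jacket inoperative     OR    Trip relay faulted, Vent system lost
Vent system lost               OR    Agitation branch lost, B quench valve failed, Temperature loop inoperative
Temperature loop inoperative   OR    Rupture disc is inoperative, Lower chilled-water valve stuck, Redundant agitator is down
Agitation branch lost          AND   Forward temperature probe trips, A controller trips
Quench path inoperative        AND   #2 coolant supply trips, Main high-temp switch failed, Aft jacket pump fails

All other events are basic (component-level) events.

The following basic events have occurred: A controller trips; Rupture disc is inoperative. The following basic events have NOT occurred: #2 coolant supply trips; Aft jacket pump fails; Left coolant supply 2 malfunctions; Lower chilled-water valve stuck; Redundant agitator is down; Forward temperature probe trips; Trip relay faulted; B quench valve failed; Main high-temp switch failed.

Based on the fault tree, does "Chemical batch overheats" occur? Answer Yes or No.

Quench path inoperative [AND]: #2 coolant supply trips=not, Main high-temp switch failed=not, Aft jacket pump fails=not → not all inputs occur → does not occur.
Agitation branch lost [AND]: Forward temperature probe trips=not, A controller trips=occurs → not all inputs occur → does not occur.
Temperature loop inoperative [OR]: Rupture disc is inoperative=occurs, Lower chilled-water valve stuck=not, Redundant agitator is down=not → at least one input occurs → occurs.
Vent system lost [OR]: Agitation branch lost=not, B quench valve failed=not, Temperature loop inoperative=occurs → at least one input occurs → occurs.
Cooling jacket inoperative [OR]: Trip relay faulted=not, Vent system lost=occurs → at least one input occurs → occurs.
Chemical batch overheats [OR]: Quench path inoperative=not, Cooling jacket inoperative=occurs, Left coolant supply 2 malfunctions=not → at least one input occurs → occurs.

Yes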